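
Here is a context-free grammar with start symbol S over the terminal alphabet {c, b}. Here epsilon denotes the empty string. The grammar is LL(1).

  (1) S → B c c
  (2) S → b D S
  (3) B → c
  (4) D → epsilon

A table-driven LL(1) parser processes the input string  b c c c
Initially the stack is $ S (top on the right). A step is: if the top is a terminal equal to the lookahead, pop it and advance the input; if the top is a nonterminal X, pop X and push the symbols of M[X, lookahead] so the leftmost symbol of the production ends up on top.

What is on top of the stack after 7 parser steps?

step 1: stack=$ S  input=b c c c $  — expand S → b D S
step 2: stack=$ S D b  input=b c c c $  — match b
step 3: stack=$ S D  input=c c c $  — expand D → epsilon
step 4: stack=$ S  input=c c c $  — expand S → B c c
step 5: stack=$ c c B  input=c c c $  — expand B → c
step 6: stack=$ c c c  input=c c c $  — match c
step 7: stack=$ c c  input=c c $  — match c
Stack after step 7: $ c (top = c).

c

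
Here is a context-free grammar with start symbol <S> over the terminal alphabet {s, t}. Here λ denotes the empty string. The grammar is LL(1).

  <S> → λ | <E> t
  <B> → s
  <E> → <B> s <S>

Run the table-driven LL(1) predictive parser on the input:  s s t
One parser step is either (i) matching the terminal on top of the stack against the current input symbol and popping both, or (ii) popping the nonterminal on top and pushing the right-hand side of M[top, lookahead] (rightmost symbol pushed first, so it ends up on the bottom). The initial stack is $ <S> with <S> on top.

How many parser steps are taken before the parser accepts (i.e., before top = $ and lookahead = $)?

7

step 1: stack=$ <S>  input=s s t $  — expand <S> → <E> t
step 2: stack=$ t <E>  input=s s t $  — expand <E> → <B> s <S>
step 3: stack=$ t <S> s <B>  input=s s t $  — expand <B> → s
step 4: stack=$ t <S> s s  input=s s t $  — match s
step 5: stack=$ t <S> s  input=s t $  — match s
step 6: stack=$ t <S>  input=t $  — expand <S> → λ
step 7: stack=$ t  input=t $  — match t
Accept reached after 7 steps.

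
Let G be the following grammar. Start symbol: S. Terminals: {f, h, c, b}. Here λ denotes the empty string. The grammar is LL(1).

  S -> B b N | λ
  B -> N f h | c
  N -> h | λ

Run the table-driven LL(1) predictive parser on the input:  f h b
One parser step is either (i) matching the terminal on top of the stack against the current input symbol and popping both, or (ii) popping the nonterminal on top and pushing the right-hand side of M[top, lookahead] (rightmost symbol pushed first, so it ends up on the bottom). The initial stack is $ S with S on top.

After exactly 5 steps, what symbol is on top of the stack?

     Stack        Input    Action
  1  $ S          f h b $  expand S -> B b N
  2  $ N b B      f h b $  expand B -> N f h
  3  $ N b h f N  f h b $  expand N -> λ
  4  $ N b h f    f h b $  match f
  5  $ N b h      h b $    match h
Stack after step 5: $ N b (top = b).

b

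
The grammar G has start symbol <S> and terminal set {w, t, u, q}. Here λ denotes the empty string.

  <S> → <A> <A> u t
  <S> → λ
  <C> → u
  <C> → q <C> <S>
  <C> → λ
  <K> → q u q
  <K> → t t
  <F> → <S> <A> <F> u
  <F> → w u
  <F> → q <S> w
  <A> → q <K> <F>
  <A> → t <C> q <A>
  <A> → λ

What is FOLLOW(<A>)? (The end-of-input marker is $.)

{q, t, u, w}

FIRST(<C>) = {λ, q, u}
FIRST(<K>) = {q, t}
FIRST(<A>) = {λ, q, t}
FIRST(<S>) = {λ, q, t, u}  (via <A> <A> u t)
FIRST(<F>) = {q, t, u, w}  (via <S> <A> <F> u)
FOLLOW(<S>) includes $ since <S> is the start symbol.
FOLLOW(<C>): in <C>→q <C> <S>, <C> is followed by <S> with FIRST {λ, q, t, u}; in <C>→q <C> <S>, the suffix after <C> is nullable (adds nothing new); in <A>→t <C> q <A>, <C> is followed by q <A> with FIRST {q}. Thus FOLLOW(<C>) = {q, t, u}.
FOLLOW(<S>): in <C>→q <C> <S>, the suffix after <S> is empty, so FOLLOW(<S>) ⊇ FOLLOW(<C>) = {q, t, u}; in <F>→<S> <A> <F> u, <S> is followed by <A> <F> u with FIRST {q, t, u, w}; in <F>→q <S> w, <S> is followed by w with FIRST {w}. Thus FOLLOW(<S>) = {$, q, t, u, w}.
FOLLOW(<K>): in <A>→q <K> <F>, <K> is followed by <F> with FIRST {q, t, u, w}. Thus FOLLOW(<K>) = {q, t, u, w}.
FOLLOW(<A>): in <S>→<A> <A> u t (occurrence 1), <A> is followed by <A> u t with FIRST {q, t, u}; in <S>→<A> <A> u t (occurrence 2), <A> is followed by u t with FIRST {u}; in <F>→<S> <A> <F> u, <A> is followed by <F> u with FIRST {q, t, u, w}; in <A>→t <C> q <A>, the suffix after <A> is empty (adds nothing new). Thus FOLLOW(<A>) = {q, t, u, w}.
FOLLOW(<F>): in <F>→<S> <A> <F> u, <F> is followed by u with FIRST {u}; in <A>→q <K> <F>, the suffix after <F> is empty, so FOLLOW(<F>) ⊇ FOLLOW(<A>) = {q, t, u, w}. Thus FOLLOW(<F>) = {q, t, u, w}.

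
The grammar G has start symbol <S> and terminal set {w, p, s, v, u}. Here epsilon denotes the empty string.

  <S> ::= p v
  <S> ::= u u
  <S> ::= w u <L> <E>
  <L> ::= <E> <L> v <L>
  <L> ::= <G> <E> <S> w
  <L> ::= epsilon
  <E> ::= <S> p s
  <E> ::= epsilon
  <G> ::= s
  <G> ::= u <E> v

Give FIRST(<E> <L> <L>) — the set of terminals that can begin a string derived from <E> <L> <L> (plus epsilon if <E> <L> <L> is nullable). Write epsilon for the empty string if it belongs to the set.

FIRST(<S>) = {p, u, w}
FIRST(<G>) = {s, u}
FIRST(<E>) = {epsilon, p, u, w}  (via <S> p s)
FIRST(<L>) = {epsilon, p, s, u, v, w}  (via <E> <L> v <L>, <G> <E> <S> w)
FIRST(<E> <L> <L>): take FIRST of each symbol in turn, carrying on past any symbol whose FIRST contains epsilon; result {epsilon, p, s, u, v, w}.

{epsilon, p, s, u, v, w}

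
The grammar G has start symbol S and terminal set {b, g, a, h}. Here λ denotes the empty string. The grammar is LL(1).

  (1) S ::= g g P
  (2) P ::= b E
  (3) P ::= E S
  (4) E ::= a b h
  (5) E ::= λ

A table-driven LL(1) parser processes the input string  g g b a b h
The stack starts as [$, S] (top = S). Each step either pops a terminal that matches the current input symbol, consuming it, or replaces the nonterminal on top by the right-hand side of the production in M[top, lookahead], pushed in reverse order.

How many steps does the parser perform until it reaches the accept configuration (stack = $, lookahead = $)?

9

     Stack    Input          Action
  1  $ S      g g b a b h $  expand S ::= g g P
  2  $ P g g  g g b a b h $  match g
  3  $ P g    g b a b h $    match g
  4  $ P      b a b h $      expand P ::= b E
  5  $ E b    b a b h $      match b
  6  $ E      a b h $        expand E ::= a b h
  7  $ h b a  a b h $        match a
  8  $ h b    b h $          match b
  9  $ h      h $            match h
Accept reached after 9 steps.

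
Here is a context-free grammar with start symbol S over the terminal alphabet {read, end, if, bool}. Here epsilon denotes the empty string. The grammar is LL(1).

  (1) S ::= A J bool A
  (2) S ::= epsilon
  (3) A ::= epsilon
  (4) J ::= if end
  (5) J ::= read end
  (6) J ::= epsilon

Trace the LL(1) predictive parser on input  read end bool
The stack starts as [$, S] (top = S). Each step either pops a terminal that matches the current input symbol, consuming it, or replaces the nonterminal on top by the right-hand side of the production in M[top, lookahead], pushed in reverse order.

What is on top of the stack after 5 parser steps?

bool

     Stack              Input            Action
  1  $ S                read end bool $  expand S ::= A J bool A
  2  $ A bool J A       read end bool $  expand A ::= epsilon
  3  $ A bool J         read end bool $  expand J ::= read end
  4  $ A bool end read  read end bool $  match read
  5  $ A bool end       end bool $       match end
Stack after step 5: $ A bool (top = bool).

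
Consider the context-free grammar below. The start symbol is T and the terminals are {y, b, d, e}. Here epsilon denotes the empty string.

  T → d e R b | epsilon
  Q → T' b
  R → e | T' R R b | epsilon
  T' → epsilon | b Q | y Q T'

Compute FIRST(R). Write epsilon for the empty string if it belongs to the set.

{epsilon, b, e, y}

FIRST(T): from T→d e R b we get {d}; from T→epsilon we get {epsilon}. So FIRST(T) = {epsilon, d}.
FIRST(T'): from T'→epsilon we get {epsilon}; from T'→b Q we get {b}; from T'→y Q T' we get {y}. So FIRST(T') = {epsilon, b, y}.
FIRST(Q): from Q→T' b we get {b, y}. So FIRST(Q) = {b, y}.
FIRST(R): from R→e we get {e}; from R→T' R R b we get {b, e, y}; from R→epsilon we get {epsilon}. So FIRST(R) = {epsilon, b, e, y}.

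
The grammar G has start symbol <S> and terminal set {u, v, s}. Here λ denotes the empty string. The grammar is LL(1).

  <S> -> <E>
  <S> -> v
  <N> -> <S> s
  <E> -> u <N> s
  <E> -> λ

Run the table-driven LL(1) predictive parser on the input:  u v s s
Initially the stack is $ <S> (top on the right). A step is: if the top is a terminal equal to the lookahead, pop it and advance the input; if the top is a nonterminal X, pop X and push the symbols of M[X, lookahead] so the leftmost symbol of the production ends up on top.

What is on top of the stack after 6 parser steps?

step 1: stack=$ <S>  input=u v s s $  — expand <S> -> <E>
step 2: stack=$ <E>  input=u v s s $  — expand <E> -> u <N> s
step 3: stack=$ s <N> u  input=u v s s $  — match u
step 4: stack=$ s <N>  input=v s s $  — expand <N> -> <S> s
step 5: stack=$ s s <S>  input=v s s $  — expand <S> -> v
step 6: stack=$ s s v  input=v s s $  — match v
Stack after step 6: $ s s (top = s).

s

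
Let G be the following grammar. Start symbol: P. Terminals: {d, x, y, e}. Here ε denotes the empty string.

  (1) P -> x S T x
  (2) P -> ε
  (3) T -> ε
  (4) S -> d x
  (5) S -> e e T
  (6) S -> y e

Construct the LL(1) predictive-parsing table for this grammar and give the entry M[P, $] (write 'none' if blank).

FIRST(P): from P->x S T x we get {x}; from P->ε we get {ε}. So FIRST(P) = {ε, x}.
FIRST(T): from T->ε we get {ε}. So FIRST(T) = {ε}.
FIRST(S): from S->d x we get {d}; from S->e e T we get {e}; from S->y e we get {y}. So FIRST(S) = {d, e, y}.
FOLLOW(P) includes $ since P is the start symbol.
FOLLOW(P): P appears on no right-hand side. Thus FOLLOW(P) = {$}.
For P -> x S T x: FIRST(x S T x) = {x}, so it goes in M[P, t] for t ∈ {x}.
For P -> ε: FIRST(ε) = {ε}, so it goes in M[P, t] for t ∈ {}; since ε ∈ FIRST, also for every t ∈ FOLLOW(P) = {$}.

P -> ε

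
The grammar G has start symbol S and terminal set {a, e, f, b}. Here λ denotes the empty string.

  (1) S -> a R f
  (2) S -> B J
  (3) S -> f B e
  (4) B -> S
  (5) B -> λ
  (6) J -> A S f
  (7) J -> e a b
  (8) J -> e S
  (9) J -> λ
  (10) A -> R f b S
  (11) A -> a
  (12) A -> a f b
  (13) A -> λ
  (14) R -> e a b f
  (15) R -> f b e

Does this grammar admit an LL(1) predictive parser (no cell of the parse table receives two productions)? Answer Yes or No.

FIRST(S) = {λ, a, e, f}
FIRST(B) = {λ, a, e, f}
FIRST(J) = {λ, a, e, f}
FIRST(A) = {λ, a, e, f}
FIRST(R) = {e, f}
FOLLOW(S) = {$, a, e, f}
FOLLOW(B) = {$, a, e, f}
FOLLOW(J) = {$, a, e, f}
FOLLOW(A) = {a, e, f}
FOLLOW(R) = {f}
Cell M[A, a] receives both A -> a and A -> a f b and A -> λ — the grammar is not LL(1).

No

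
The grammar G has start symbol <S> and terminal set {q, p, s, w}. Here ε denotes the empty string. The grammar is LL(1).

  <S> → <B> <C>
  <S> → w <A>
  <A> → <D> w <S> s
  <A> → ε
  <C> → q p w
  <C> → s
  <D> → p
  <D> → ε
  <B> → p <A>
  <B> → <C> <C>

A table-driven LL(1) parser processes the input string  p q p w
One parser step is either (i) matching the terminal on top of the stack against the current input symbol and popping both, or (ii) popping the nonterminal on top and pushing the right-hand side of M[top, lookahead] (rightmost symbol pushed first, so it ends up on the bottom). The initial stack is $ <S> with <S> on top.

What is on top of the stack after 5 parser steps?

     Stack        Input      Action
  1  $ <S>        p q p w $  expand <S> → <B> <C>
  2  $ <C> <B>    p q p w $  expand <B> → p <A>
  3  $ <C> <A> p  p q p w $  match p
  4  $ <C> <A>    q p w $    expand <A> → ε
  5  $ <C>        q p w $    expand <C> → q p w
Stack after step 5: $ w p q (top = q).

q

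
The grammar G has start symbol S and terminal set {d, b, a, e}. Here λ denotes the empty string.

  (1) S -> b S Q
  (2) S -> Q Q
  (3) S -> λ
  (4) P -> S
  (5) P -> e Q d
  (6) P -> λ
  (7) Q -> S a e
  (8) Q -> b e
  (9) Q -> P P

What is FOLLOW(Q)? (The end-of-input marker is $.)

{$, a, b, d, e}

FIRST(S): from S->b S Q we get {b}; from S->Q Q we get {λ, a, b, e}; from S->λ we get {λ}. So FIRST(S) = {λ, a, b, e}.
FIRST(P): from P->S we get {λ, a, b, e}; from P->e Q d we get {e}; from P->λ we get {λ}. So FIRST(P) = {λ, a, b, e}.
FIRST(Q): from Q->S a e we get {a, b, e}; from Q->b e we get {b}; from Q->P P we get {λ, a, b, e}. So FIRST(Q) = {λ, a, b, e}.
FOLLOW(S) includes $ since S is the start symbol.
FOLLOW(S): in S->b S Q, S is followed by Q with FIRST {λ, a, b, e}; in S->b S Q, the suffix after S is nullable (adds nothing new); in P->S, the suffix after S is empty, so FOLLOW(S) ⊇ FOLLOW(P) = {$, a, b, d, e}; in Q->S a e, S is followed by a e with FIRST {a}. Thus FOLLOW(S) = {$, a, b, d, e}.
FOLLOW(Q): in S->b S Q, the suffix after Q is empty, so FOLLOW(Q) ⊇ FOLLOW(S) = {$, a, b, d, e}; in S->Q Q (occurrence 1), Q is followed by Q with FIRST {λ, a, b, e}; in S->Q Q (occurrence 1), the suffix after Q is nullable, so FOLLOW(Q) ⊇ FOLLOW(S) = {$, a, b, d, e}; in S->Q Q (occurrence 2), the suffix after Q is empty, so FOLLOW(Q) ⊇ FOLLOW(S) = {$, a, b, d, e}; in P->e Q d, Q is followed by d with FIRST {d}. Thus FOLLOW(Q) = {$, a, b, d, e}.
FOLLOW(P): in Q->P P (occurrence 1), P is followed by P with FIRST {λ, a, b, e}; in Q->P P (occurrence 1), the suffix after P is nullable, so FOLLOW(P) ⊇ FOLLOW(Q) = {$, a, b, d, e}; in Q->P P (occurrence 2), the suffix after P is empty, so FOLLOW(P) ⊇ FOLLOW(Q) = {$, a, b, d, e}. Thus FOLLOW(P) = {$, a, b, d, e}.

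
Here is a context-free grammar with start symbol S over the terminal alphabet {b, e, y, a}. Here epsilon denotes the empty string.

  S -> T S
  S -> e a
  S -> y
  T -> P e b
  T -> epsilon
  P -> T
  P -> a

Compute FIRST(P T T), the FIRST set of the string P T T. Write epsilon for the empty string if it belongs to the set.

FIRST(S) = {a, e, y}  (via T S)
FIRST(T) = {epsilon, a, e}  (via P e b)
FIRST(P) = {epsilon, a, e}  (via T)
FIRST(P T T): take FIRST of each symbol in turn, carrying on past any symbol whose FIRST contains epsilon; result {epsilon, a, e}.

{epsilon, a, e}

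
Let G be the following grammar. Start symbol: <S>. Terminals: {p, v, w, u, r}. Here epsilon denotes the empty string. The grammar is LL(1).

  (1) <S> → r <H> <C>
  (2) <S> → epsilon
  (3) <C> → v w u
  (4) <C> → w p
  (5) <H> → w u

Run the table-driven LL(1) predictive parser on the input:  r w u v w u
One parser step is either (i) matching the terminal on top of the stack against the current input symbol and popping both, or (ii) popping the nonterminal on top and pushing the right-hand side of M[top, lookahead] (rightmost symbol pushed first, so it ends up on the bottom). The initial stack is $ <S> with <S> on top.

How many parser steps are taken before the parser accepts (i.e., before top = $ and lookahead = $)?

9

     Stack        Input          Action
  1  $ <S>        r w u v w u $  expand <S> → r <H> <C>
  2  $ <C> <H> r  r w u v w u $  match r
  3  $ <C> <H>    w u v w u $    expand <H> → w u
  4  $ <C> u w    w u v w u $    match w
  5  $ <C> u      u v w u $      match u
  6  $ <C>        v w u $        expand <C> → v w u
  7  $ u w v      v w u $        match v
  8  $ u w        w u $          match w
  9  $ u          u $            match u
Accept reached after 9 steps.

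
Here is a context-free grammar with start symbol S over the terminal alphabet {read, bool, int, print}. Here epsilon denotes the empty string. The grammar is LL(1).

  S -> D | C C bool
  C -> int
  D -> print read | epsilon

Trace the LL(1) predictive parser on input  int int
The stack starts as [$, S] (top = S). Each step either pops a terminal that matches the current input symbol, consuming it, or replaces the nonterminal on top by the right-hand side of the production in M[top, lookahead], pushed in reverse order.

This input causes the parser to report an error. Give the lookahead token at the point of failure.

$

     Stack         Input      Action
  1  $ S           int int $  expand S -> C C bool
  2  $ bool C C    int int $  expand C -> int
  3  $ bool C int  int int $  match int
  4  $ bool C      int $      expand C -> int
  5  $ bool int    int $      match int
  6  $ bool        $          error: top is terminal bool but lookahead is $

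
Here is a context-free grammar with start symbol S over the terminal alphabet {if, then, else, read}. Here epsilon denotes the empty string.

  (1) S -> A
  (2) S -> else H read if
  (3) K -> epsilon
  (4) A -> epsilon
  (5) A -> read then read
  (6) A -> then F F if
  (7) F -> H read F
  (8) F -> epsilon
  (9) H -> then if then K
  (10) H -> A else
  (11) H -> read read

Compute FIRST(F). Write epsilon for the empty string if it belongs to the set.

{epsilon, else, read, then}

FIRST(K): from K->epsilon we get {epsilon}. So FIRST(K) = {epsilon}.
FIRST(A): from A->epsilon we get {epsilon}; from A->read then read we get {read}; from A->then F F if we get {then}. So FIRST(A) = {epsilon, read, then}.
FIRST(S): from S->A we get {epsilon, read, then}; from S->else H read if we get {else}. So FIRST(S) = {epsilon, else, read, then}.
FIRST(H): from H->then if then K we get {then}; from H->A else we get {else, read, then}; from H->read read we get {read}. So FIRST(H) = {else, read, then}.
FIRST(F): from F->H read F we get {else, read, then}; from F->epsilon we get {epsilon}. So FIRST(F) = {epsilon, else, read, then}.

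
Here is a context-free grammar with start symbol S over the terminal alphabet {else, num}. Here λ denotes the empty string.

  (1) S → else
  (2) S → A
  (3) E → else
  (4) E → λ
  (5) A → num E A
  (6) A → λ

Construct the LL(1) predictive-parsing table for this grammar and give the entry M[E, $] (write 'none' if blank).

FIRST(E): from E→else we get {else}; from E→λ we get {λ}. So FIRST(E) = {λ, else}.
FIRST(A): from A→num E A we get {num}; from A→λ we get {λ}. So FIRST(A) = {λ, num}.
FIRST(S): from S→else we get {else}; from S→A we get {λ, num}. So FIRST(S) = {λ, else, num}.
FOLLOW(S) includes $ since S is the start symbol.
FOLLOW(A): in S→A, the suffix after A is empty, so FOLLOW(A) ⊇ FOLLOW(S) = {$}; in A→num E A, the suffix after A is empty (adds nothing new). Thus FOLLOW(A) = {$}.
FOLLOW(E): in A→num E A, E is followed by A with FIRST {λ, num}; in A→num E A, the suffix after E is nullable, so FOLLOW(E) ⊇ FOLLOW(A) = {$}. Thus FOLLOW(E) = {$, num}.
For E → else: FIRST(else) = {else}, so it goes in M[E, t] for t ∈ {else}.
For E → λ: FIRST(λ) = {λ}, so it goes in M[E, t] for t ∈ {}; since λ ∈ FIRST, also for every t ∈ FOLLOW(E) = {$, num}.

E → λ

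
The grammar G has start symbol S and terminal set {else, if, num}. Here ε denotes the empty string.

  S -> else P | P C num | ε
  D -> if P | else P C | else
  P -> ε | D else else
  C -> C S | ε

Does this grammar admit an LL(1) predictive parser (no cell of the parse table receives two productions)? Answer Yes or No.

No

FIRST(S) = {ε, else, if, num}
FIRST(D) = {else, if}
FIRST(P) = {ε, else, if}
FIRST(C) = {ε, else, if, num}
FOLLOW(S) = {$, else, if, num}
FOLLOW(D) = {else}
FOLLOW(P) = {$, else, if, num}
FOLLOW(C) = {else, if, num}
Cell M[C, else] receives both C -> C S and C -> ε — the grammar is not LL(1).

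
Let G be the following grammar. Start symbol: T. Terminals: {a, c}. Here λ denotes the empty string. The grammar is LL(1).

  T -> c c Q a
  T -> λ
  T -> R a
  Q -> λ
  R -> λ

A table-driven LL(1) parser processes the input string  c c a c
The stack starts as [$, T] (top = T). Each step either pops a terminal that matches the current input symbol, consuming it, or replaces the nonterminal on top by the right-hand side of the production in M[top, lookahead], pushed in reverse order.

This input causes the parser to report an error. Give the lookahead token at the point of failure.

c

step 1: stack=$ T  input=c c a c $  — expand T -> c c Q a
step 2: stack=$ a Q c c  input=c c a c $  — match c
step 3: stack=$ a Q c  input=c a c $  — match c
step 4: stack=$ a Q  input=a c $  — expand Q -> λ
step 5: stack=$ a  input=a c $  — match a
step 6: stack=$  input=c $  — error: stack empty but input remains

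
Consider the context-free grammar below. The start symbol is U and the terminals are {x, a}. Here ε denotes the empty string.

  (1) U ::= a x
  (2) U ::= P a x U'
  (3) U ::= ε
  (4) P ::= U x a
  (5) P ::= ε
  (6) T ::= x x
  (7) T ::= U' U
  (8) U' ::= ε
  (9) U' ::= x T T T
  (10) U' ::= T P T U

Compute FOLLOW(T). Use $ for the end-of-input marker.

{$, a, x}

FIRST(U) = {ε, a, x}  (via P a x U')
FIRST(P) = {ε, a, x}  (via U x a)
FIRST(T) = {ε, a, x}  (via U' U)
FIRST(U') = {ε, a, x}  (via T P T U)
FOLLOW(U) includes $ since U is the start symbol.
FOLLOW(U): in P::=U x a, U is followed by x a with FIRST {x}; in T::=U' U, the suffix after U is empty, so FOLLOW(U) ⊇ FOLLOW(T) = {$, a, x}; in U'::=T P T U, the suffix after U is empty, so FOLLOW(U) ⊇ FOLLOW(U') = {$, a, x}. Thus FOLLOW(U) = {$, a, x}.
FOLLOW(P): in U::=P a x U', P is followed by a x U' with FIRST {a}; in U'::=T P T U, P is followed by T U with FIRST {ε, a, x}; in U'::=T P T U, the suffix after P is nullable, so FOLLOW(P) ⊇ FOLLOW(U') = {$, a, x}. Thus FOLLOW(P) = {$, a, x}.
FOLLOW(T): in U'::=x T T T (occurrence 1), T is followed by T T with FIRST {ε, a, x}; in U'::=x T T T (occurrence 1), the suffix after T is nullable, so FOLLOW(T) ⊇ FOLLOW(U') = {$, a, x}; in U'::=x T T T (occurrence 2), T is followed by T with FIRST {ε, a, x}; in U'::=x T T T (occurrence 2), the suffix after T is nullable, so FOLLOW(T) ⊇ FOLLOW(U') = {$, a, x}; in U'::=x T T T (occurrence 3), the suffix after T is empty, so FOLLOW(T) ⊇ FOLLOW(U') = {$, a, x}; in U'::=T P T U (occurrence 1), T is followed by P T U with FIRST {ε, a, x}; in U'::=T P T U (occurrence 1), the suffix after T is nullable, so FOLLOW(T) ⊇ FOLLOW(U') = {$, a, x}; in U'::=T P T U (occurrence 2), T is followed by U with FIRST {ε, a, x}; in U'::=T P T U (occurrence 2), the suffix after T is nullable, so FOLLOW(T) ⊇ FOLLOW(U') = {$, a, x}. Thus FOLLOW(T) = {$, a, x}.
FOLLOW(U'): in U::=P a x U', the suffix after U' is empty, so FOLLOW(U') ⊇ FOLLOW(U) = {$, a, x}; in T::=U' U, U' is followed by U with FIRST {ε, a, x}; in T::=U' U, the suffix after U' is nullable, so FOLLOW(U') ⊇ FOLLOW(T) = {$, a, x}. Thus FOLLOW(U') = {$, a, x}.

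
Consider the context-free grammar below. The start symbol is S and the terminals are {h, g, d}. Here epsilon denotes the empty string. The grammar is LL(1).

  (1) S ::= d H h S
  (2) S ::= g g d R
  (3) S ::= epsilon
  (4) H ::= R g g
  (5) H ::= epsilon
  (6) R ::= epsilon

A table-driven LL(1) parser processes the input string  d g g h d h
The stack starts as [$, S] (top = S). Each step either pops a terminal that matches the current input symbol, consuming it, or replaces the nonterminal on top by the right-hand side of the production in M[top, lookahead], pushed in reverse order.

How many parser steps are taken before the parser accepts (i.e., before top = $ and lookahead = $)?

step 1: stack=$ S  input=d g g h d h $  — expand S ::= d H h S
step 2: stack=$ S h H d  input=d g g h d h $  — match d
step 3: stack=$ S h H  input=g g h d h $  — expand H ::= R g g
step 4: stack=$ S h g g R  input=g g h d h $  — expand R ::= epsilon
step 5: stack=$ S h g g  input=g g h d h $  — match g
step 6: stack=$ S h g  input=g h d h $  — match g
step 7: stack=$ S h  input=h d h $  — match h
step 8: stack=$ S  input=d h $  — expand S ::= d H h S
step 9: stack=$ S h H d  input=d h $  — match d
step 10: stack=$ S h H  input=h $  — expand H ::= epsilon
step 11: stack=$ S h  input=h $  — match h
step 12: stack=$ S  input=$  — expand S ::= epsilon
Accept reached after 12 steps.

12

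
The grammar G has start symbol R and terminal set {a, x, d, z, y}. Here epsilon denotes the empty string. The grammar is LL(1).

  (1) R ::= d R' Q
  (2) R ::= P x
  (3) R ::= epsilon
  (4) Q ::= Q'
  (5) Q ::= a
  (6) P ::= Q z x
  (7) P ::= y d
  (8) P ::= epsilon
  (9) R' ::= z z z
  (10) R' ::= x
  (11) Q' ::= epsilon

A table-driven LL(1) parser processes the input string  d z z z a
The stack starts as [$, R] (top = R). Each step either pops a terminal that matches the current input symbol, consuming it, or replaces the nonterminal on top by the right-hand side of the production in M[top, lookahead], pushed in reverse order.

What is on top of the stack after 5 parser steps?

     Stack      Input        Action
  1  $ R        d z z z a $  expand R ::= d R' Q
  2  $ Q R' d   d z z z a $  match d
  3  $ Q R'     z z z a $    expand R' ::= z z z
  4  $ Q z z z  z z z a $    match z
  5  $ Q z z    z z a $      match z
Stack after step 5: $ Q z (top = z).

z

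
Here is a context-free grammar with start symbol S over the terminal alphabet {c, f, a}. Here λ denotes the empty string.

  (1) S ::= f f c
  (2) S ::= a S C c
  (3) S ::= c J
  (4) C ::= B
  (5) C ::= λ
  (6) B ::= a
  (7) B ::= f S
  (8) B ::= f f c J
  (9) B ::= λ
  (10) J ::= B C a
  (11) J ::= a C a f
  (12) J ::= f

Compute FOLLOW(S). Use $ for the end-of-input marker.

FIRST(S): from S::=f f c we get {f}; from S::=a S C c we get {a}; from S::=c J we get {c}. So FIRST(S) = {a, c, f}.
FIRST(B): from B::=a we get {a}; from B::=f S we get {f}; from B::=f f c J we get {f}; from B::=λ we get {λ}. So FIRST(B) = {λ, a, f}.
FIRST(C): from C::=B we get {λ, a, f}; from C::=λ we get {λ}. So FIRST(C) = {λ, a, f}.
FIRST(J): from J::=B C a we get {a, f}; from J::=a C a f we get {a}; from J::=f we get {f}. So FIRST(J) = {a, f}.
FOLLOW(S) includes $ since S is the start symbol.
FOLLOW(C): in S::=a S C c, C is followed by c with FIRST {c}; in J::=B C a, C is followed by a with FIRST {a}; in J::=a C a f, C is followed by a f with FIRST {a}. Thus FOLLOW(C) = {a, c}.
FOLLOW(B): in C::=B, the suffix after B is empty, so FOLLOW(B) ⊇ FOLLOW(C) = {a, c}; in J::=B C a, B is followed by C a with FIRST {a, f}. Thus FOLLOW(B) = {a, c, f}.
FOLLOW(S): in S::=a S C c, S is followed by C c with FIRST {a, c, f}; in B::=f S, the suffix after S is empty, so FOLLOW(S) ⊇ FOLLOW(B) = {a, c, f}. Thus FOLLOW(S) = {$, a, c, f}.
FOLLOW(J): in S::=c J, the suffix after J is empty, so FOLLOW(J) ⊇ FOLLOW(S) = {$, a, c, f}; in B::=f f c J, the suffix after J is empty, so FOLLOW(J) ⊇ FOLLOW(B) = {a, c, f}. Thus FOLLOW(J) = {$, a, c, f}.

{$, a, c, f}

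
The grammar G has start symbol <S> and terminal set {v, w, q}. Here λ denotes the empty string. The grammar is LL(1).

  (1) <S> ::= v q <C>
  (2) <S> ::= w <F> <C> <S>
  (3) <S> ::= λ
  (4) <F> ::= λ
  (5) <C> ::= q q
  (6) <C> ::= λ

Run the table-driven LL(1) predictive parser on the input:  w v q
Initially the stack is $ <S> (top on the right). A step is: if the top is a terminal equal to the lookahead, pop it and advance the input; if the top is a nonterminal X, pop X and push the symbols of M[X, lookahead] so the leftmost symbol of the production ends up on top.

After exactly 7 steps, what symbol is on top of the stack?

     Stack            Input    Action
  1  $ <S>            w v q $  expand <S> ::= w <F> <C> <S>
  2  $ <S> <C> <F> w  w v q $  match w
  3  $ <S> <C> <F>    v q $    expand <F> ::= λ
  4  $ <S> <C>        v q $    expand <C> ::= λ
  5  $ <S>            v q $    expand <S> ::= v q <C>
  6  $ <C> q v        v q $    match v
  7  $ <C> q          q $      match q
Stack after step 7: $ <C> (top = <C>).

<C>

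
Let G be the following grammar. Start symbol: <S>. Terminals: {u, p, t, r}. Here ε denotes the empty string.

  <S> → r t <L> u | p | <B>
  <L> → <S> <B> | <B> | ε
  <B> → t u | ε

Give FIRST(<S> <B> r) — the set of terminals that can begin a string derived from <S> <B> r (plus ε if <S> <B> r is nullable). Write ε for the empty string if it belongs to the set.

FIRST(<B>): from <B>→t u we get {t}; from <B>→ε we get {ε}. So FIRST(<B>) = {ε, t}.
FIRST(<S>): from <S>→r t <L> u we get {r}; from <S>→p we get {p}; from <S>→<B> we get {ε, t}. So FIRST(<S>) = {ε, p, r, t}.
FIRST(<L>): from <L>→<S> <B> we get {ε, p, r, t}; from <L>→<B> we get {ε, t}; from <L>→ε we get {ε}. So FIRST(<L>) = {ε, p, r, t}.
FIRST(<S> <B> r): take FIRST of each symbol in turn, carrying on past any symbol whose FIRST contains ε; result {p, r, t}.

{p, r, t}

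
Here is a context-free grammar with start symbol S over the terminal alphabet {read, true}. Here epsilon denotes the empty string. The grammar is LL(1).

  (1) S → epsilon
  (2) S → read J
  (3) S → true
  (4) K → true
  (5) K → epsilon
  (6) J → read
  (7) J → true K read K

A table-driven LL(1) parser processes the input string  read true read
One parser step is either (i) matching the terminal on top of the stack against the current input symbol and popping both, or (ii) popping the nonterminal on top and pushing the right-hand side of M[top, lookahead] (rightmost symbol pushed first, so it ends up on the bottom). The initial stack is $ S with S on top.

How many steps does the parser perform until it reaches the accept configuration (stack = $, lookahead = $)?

7

     Stack            Input             Action
  1  $ S              read true read $  expand S → read J
  2  $ J read         read true read $  match read
  3  $ J              true read $       expand J → true K read K
  4  $ K read K true  true read $       match true
  5  $ K read K       read $            expand K → epsilon
  6  $ K read         read $            match read
  7  $ K              $                 expand K → epsilon
Accept reached after 7 steps.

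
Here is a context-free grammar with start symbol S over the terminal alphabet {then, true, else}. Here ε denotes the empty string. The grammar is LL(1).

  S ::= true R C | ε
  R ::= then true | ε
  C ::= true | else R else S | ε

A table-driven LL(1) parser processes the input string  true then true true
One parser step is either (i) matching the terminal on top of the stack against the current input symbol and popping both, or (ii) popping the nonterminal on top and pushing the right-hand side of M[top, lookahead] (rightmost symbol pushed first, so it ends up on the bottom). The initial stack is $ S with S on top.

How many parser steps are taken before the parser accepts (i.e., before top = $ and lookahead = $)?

step 1: stack=$ S  input=true then true true $  — expand S ::= true R C
step 2: stack=$ C R true  input=true then true true $  — match true
step 3: stack=$ C R  input=then true true $  — expand R ::= then true
step 4: stack=$ C true then  input=then true true $  — match then
step 5: stack=$ C true  input=true true $  — match true
step 6: stack=$ C  input=true $  — expand C ::= true
step 7: stack=$ true  input=true $  — match true
Accept reached after 7 steps.

7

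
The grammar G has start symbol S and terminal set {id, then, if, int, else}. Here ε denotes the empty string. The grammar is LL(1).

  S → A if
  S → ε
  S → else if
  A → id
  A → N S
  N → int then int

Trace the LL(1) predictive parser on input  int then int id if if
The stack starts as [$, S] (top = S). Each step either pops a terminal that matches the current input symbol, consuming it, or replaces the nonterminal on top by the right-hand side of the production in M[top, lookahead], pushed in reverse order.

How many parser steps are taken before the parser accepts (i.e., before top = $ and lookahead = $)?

11

step 1: stack=$ S  input=int then int id if if $  — expand S → A if
step 2: stack=$ if A  input=int then int id if if $  — expand A → N S
step 3: stack=$ if S N  input=int then int id if if $  — expand N → int then int
step 4: stack=$ if S int then int  input=int then int id if if $  — match int
step 5: stack=$ if S int then  input=then int id if if $  — match then
step 6: stack=$ if S int  input=int id if if $  — match int
step 7: stack=$ if S  input=id if if $  — expand S → A if
step 8: stack=$ if if A  input=id if if $  — expand A → id
step 9: stack=$ if if id  input=id if if $  — match id
step 10: stack=$ if if  input=if if $  — match if
step 11: stack=$ if  input=if $  — match if
Accept reached after 11 steps.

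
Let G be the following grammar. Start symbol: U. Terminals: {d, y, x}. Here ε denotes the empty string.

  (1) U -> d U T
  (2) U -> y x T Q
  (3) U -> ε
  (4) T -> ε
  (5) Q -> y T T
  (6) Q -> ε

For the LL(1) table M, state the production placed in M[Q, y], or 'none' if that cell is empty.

FIRST(U) = {ε, d, y}
FIRST(T) = {ε}
FIRST(Q) = {ε, y}
FOLLOW(U) includes $ since U is the start symbol.
FOLLOW(U): in U->d U T, U is followed by T with FIRST {ε}; in U->d U T, the suffix after U is nullable (adds nothing new). Thus FOLLOW(U) = {$}.
FOLLOW(Q): in U->y x T Q, the suffix after Q is empty, so FOLLOW(Q) ⊇ FOLLOW(U) = {$}. Thus FOLLOW(Q) = {$}.
For Q -> y T T: FIRST(y T T) = {y}, so it goes in M[Q, t] for t ∈ {y}.
For Q -> ε: FIRST(ε) = {ε}, so it goes in M[Q, t] for t ∈ {}; since ε ∈ FIRST, also for every t ∈ FOLLOW(Q) = {$}.

Q -> y T T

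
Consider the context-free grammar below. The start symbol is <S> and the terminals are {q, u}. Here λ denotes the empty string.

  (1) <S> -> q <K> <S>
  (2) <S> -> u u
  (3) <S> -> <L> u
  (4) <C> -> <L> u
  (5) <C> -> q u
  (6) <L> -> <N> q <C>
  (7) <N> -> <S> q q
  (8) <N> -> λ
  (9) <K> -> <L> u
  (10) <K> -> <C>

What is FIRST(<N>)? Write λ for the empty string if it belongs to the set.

{λ, q, u}

FIRST(<S>) = {q, u}  (via <L> u)
FIRST(<N>) = {λ, q, u}  (via <S> q q)
FIRST(<L>) = {q, u}  (via <N> q <C>)
FIRST(<C>) = {q, u}  (via <L> u)
FIRST(<K>) = {q, u}  (via <L> u, <C>)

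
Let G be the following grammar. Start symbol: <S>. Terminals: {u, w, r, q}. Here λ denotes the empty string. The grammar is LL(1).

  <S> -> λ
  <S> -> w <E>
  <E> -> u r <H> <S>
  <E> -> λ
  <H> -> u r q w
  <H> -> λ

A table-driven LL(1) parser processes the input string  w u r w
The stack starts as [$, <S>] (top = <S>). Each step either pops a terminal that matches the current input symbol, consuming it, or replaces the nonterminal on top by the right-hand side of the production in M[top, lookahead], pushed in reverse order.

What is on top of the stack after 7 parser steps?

step 1: stack=$ <S>  input=w u r w $  — expand <S> -> w <E>
step 2: stack=$ <E> w  input=w u r w $  — match w
step 3: stack=$ <E>  input=u r w $  — expand <E> -> u r <H> <S>
step 4: stack=$ <S> <H> r u  input=u r w $  — match u
step 5: stack=$ <S> <H> r  input=r w $  — match r
step 6: stack=$ <S> <H>  input=w $  — expand <H> -> λ
step 7: stack=$ <S>  input=w $  — expand <S> -> w <E>
Stack after step 7: $ <E> w (top = w).

w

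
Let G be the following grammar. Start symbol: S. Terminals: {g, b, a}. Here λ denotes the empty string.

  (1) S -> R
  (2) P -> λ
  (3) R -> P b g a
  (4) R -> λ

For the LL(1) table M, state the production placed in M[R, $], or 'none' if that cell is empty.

R -> λ

FIRST(P) = {λ}
FIRST(R) = {λ, b}  (via P b g a)
FIRST(S) = {λ, b}  (via R)
FOLLOW(S) includes $ since S is the start symbol.
FOLLOW(S): S appears on no right-hand side. Thus FOLLOW(S) = {$}.
FOLLOW(R): in S->R, the suffix after R is empty, so FOLLOW(R) ⊇ FOLLOW(S) = {$}. Thus FOLLOW(R) = {$}.
For R -> P b g a: FIRST(P b g a) = {b}, so it goes in M[R, t] for t ∈ {b}.
For R -> λ: FIRST(λ) = {λ}, so it goes in M[R, t] for t ∈ {}; since λ ∈ FIRST, also for every t ∈ FOLLOW(R) = {$}.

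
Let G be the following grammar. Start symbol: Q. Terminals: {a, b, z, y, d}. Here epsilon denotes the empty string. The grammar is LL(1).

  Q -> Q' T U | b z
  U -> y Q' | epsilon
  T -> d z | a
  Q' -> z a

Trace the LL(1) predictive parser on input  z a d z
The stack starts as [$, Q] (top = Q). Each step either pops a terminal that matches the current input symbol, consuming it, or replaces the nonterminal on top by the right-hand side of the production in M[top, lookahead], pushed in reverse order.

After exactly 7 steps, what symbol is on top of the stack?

     Stack      Input      Action
  1  $ Q        z a d z $  expand Q -> Q' T U
  2  $ U T Q'   z a d z $  expand Q' -> z a
  3  $ U T a z  z a d z $  match z
  4  $ U T a    a d z $    match a
  5  $ U T      d z $      expand T -> d z
  6  $ U z d    d z $      match d
  7  $ U z      z $        match z
Stack after step 7: $ U (top = U).

U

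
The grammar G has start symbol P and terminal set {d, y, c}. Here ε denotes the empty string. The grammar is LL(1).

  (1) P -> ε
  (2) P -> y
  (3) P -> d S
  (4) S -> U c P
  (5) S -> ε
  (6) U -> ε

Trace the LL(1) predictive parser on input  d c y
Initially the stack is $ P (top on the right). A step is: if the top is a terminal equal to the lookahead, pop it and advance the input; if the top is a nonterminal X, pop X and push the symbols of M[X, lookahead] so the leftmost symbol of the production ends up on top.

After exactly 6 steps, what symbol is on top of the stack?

y

step 1: stack=$ P  input=d c y $  — expand P -> d S
step 2: stack=$ S d  input=d c y $  — match d
step 3: stack=$ S  input=c y $  — expand S -> U c P
step 4: stack=$ P c U  input=c y $  — expand U -> ε
step 5: stack=$ P c  input=c y $  — match c
step 6: stack=$ P  input=y $  — expand P -> y
Stack after step 6: $ y (top = y).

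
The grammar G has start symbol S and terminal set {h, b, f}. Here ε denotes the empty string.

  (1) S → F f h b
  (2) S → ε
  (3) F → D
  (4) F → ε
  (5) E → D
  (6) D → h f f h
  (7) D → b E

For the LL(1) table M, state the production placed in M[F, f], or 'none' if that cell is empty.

FIRST(D) = {b, h}
FIRST(F) = {ε, b, h}  (via D)
FIRST(E) = {b, h}  (via D)
FIRST(S) = {ε, b, f, h}  (via F f h b)
FOLLOW(S) includes $ since S is the start symbol.
FOLLOW(F): in S→F f h b, F is followed by f h b with FIRST {f}. Thus FOLLOW(F) = {f}.
For F → D: FIRST(D) = {b, h}, so it goes in M[F, t] for t ∈ {b, h}.
For F → ε: FIRST(ε) = {ε}, so it goes in M[F, t] for t ∈ {}; since ε ∈ FIRST, also for every t ∈ FOLLOW(F) = {f}.

F → ε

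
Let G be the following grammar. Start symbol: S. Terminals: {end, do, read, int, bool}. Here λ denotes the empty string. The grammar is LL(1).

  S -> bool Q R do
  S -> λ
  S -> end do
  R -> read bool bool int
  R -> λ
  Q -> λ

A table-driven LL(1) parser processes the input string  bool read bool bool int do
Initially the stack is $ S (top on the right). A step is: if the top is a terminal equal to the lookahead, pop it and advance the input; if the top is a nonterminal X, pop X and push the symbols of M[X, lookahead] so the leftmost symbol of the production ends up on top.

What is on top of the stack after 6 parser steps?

     Stack                    Input                         Action
  1  $ S                      bool read bool bool int do $  expand S -> bool Q R do
  2  $ do R Q bool            bool read bool bool int do $  match bool
  3  $ do R Q                 read bool bool int do $       expand Q -> λ
  4  $ do R                   read bool bool int do $       expand R -> read bool bool int
  5  $ do int bool bool read  read bool bool int do $       match read
  6  $ do int bool bool       bool bool int do $            match bool
Stack after step 6: $ do int bool (top = bool).

bool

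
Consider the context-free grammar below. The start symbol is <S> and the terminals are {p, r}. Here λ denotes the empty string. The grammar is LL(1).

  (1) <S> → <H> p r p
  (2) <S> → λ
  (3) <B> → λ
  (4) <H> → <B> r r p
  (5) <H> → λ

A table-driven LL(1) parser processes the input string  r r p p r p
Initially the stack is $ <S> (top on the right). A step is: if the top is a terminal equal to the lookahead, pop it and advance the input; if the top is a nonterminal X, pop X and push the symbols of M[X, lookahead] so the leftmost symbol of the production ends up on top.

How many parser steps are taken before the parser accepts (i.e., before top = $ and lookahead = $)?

     Stack              Input          Action
  1  $ <S>              r r p p r p $  expand <S> → <H> p r p
  2  $ p r p <H>        r r p p r p $  expand <H> → <B> r r p
  3  $ p r p p r r <B>  r r p p r p $  expand <B> → λ
  4  $ p r p p r r      r r p p r p $  match r
  5  $ p r p p r        r p p r p $    match r
  6  $ p r p p          p p r p $      match p
  7  $ p r p            p r p $        match p
  8  $ p r              r p $          match r
  9  $ p                p $            match p
Accept reached after 9 steps.

9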